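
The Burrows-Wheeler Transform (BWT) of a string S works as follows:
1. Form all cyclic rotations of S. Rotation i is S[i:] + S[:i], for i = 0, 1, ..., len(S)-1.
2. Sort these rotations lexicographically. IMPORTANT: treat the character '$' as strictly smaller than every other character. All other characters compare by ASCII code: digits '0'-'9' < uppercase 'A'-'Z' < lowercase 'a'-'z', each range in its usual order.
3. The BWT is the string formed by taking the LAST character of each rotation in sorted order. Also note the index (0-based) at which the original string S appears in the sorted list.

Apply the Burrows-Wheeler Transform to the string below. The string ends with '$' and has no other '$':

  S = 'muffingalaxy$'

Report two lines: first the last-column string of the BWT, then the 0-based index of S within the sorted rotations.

All 13 rotations (rotation i = S[i:]+S[:i]):
  rot[0] = muffingalaxy$
  rot[1] = uffingalaxy$m
  rot[2] = ffingalaxy$mu
  rot[3] = fingalaxy$muf
  rot[4] = ingalaxy$muff
  rot[5] = ngalaxy$muffi
  rot[6] = galaxy$muffin
  rot[7] = alaxy$muffing
  rot[8] = laxy$muffinga
  rot[9] = axy$muffingal
  rot[10] = xy$muffingala
  rot[11] = y$muffingalax
  rot[12] = $muffingalaxy
Sorted (with $ < everything):
  sorted[0] = $muffingalaxy  (last char: 'y')
  sorted[1] = alaxy$muffing  (last char: 'g')
  sorted[2] = axy$muffingal  (last char: 'l')
  sorted[3] = ffingalaxy$mu  (last char: 'u')
  sorted[4] = fingalaxy$muf  (last char: 'f')
  sorted[5] = galaxy$muffin  (last char: 'n')
  sorted[6] = ingalaxy$muff  (last char: 'f')
  sorted[7] = laxy$muffinga  (last char: 'a')
  sorted[8] = muffingalaxy$  (last char: '$')
  sorted[9] = ngalaxy$muffi  (last char: 'i')
  sorted[10] = uffingalaxy$m  (last char: 'm')
  sorted[11] = xy$muffingala  (last char: 'a')
  sorted[12] = y$muffingalax  (last char: 'x')
Last column: yglufnfa$imax
Original string S is at sorted index 8

Answer: yglufnfa$imax
8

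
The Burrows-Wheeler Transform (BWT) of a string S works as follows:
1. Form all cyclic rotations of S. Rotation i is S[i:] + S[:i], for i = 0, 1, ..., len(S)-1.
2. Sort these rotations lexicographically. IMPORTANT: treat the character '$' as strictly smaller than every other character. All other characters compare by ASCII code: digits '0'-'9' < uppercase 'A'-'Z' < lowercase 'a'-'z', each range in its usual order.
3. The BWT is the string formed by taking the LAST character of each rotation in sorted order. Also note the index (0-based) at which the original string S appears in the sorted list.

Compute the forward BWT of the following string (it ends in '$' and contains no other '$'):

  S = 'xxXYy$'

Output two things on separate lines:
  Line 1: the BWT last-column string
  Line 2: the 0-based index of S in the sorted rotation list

All 6 rotations (rotation i = S[i:]+S[:i]):
  rot[0] = xxXYy$
  rot[1] = xXYy$x
  rot[2] = XYy$xx
  rot[3] = Yy$xxX
  rot[4] = y$xxXY
  rot[5] = $xxXYy
Sorted (with $ < everything):
  sorted[0] = $xxXYy  (last char: 'y')
  sorted[1] = XYy$xx  (last char: 'x')
  sorted[2] = Yy$xxX  (last char: 'X')
  sorted[3] = xXYy$x  (last char: 'x')
  sorted[4] = xxXYy$  (last char: '$')
  sorted[5] = y$xxXY  (last char: 'Y')
Last column: yxXx$Y
Original string S is at sorted index 4

Answer: yxXx$Y
4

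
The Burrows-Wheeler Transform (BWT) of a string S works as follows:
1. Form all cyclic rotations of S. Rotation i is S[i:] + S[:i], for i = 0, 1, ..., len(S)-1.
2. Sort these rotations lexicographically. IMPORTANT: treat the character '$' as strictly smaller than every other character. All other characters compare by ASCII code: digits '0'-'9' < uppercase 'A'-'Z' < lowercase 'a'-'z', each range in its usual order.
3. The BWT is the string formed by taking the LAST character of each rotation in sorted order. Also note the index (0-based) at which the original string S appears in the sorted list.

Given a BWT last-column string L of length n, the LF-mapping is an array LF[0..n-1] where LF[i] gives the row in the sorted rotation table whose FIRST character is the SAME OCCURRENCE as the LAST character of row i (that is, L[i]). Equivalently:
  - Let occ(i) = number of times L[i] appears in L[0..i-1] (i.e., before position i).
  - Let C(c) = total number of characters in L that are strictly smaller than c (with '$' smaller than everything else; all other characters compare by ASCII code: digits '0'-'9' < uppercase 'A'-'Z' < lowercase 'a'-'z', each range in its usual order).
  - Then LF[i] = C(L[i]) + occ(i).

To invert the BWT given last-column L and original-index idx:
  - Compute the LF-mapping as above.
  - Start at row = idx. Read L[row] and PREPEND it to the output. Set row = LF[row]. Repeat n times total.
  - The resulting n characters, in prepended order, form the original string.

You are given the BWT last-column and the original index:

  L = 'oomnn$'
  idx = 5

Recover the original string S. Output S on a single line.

LF mapping: 4 5 1 2 3 0
Walk LF starting at row 5, prepending L[row]:
  step 1: row=5, L[5]='$', prepend. Next row=LF[5]=0
  step 2: row=0, L[0]='o', prepend. Next row=LF[0]=4
  step 3: row=4, L[4]='n', prepend. Next row=LF[4]=3
  step 4: row=3, L[3]='n', prepend. Next row=LF[3]=2
  step 5: row=2, L[2]='m', prepend. Next row=LF[2]=1
  step 6: row=1, L[1]='o', prepend. Next row=LF[1]=5
Reversed output: omnno$

Answer: omnno$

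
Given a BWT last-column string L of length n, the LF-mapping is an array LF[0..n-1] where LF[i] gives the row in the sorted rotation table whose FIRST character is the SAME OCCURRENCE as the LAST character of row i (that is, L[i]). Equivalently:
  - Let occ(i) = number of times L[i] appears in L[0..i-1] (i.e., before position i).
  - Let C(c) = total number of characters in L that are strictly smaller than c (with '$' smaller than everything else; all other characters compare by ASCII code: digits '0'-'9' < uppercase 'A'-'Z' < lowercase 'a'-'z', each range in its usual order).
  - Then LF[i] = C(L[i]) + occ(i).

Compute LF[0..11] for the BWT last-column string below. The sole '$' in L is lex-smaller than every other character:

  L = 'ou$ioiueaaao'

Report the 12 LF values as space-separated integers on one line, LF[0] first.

Char counts: '$':1, 'a':3, 'e':1, 'i':2, 'o':3, 'u':2
C (first-col start): C('$')=0, C('a')=1, C('e')=4, C('i')=5, C('o')=7, C('u')=10
L[0]='o': occ=0, LF[0]=C('o')+0=7+0=7
L[1]='u': occ=0, LF[1]=C('u')+0=10+0=10
L[2]='$': occ=0, LF[2]=C('$')+0=0+0=0
L[3]='i': occ=0, LF[3]=C('i')+0=5+0=5
L[4]='o': occ=1, LF[4]=C('o')+1=7+1=8
L[5]='i': occ=1, LF[5]=C('i')+1=5+1=6
L[6]='u': occ=1, LF[6]=C('u')+1=10+1=11
L[7]='e': occ=0, LF[7]=C('e')+0=4+0=4
L[8]='a': occ=0, LF[8]=C('a')+0=1+0=1
L[9]='a': occ=1, LF[9]=C('a')+1=1+1=2
L[10]='a': occ=2, LF[10]=C('a')+2=1+2=3
L[11]='o': occ=2, LF[11]=C('o')+2=7+2=9

Answer: 7 10 0 5 8 6 11 4 1 2 3 9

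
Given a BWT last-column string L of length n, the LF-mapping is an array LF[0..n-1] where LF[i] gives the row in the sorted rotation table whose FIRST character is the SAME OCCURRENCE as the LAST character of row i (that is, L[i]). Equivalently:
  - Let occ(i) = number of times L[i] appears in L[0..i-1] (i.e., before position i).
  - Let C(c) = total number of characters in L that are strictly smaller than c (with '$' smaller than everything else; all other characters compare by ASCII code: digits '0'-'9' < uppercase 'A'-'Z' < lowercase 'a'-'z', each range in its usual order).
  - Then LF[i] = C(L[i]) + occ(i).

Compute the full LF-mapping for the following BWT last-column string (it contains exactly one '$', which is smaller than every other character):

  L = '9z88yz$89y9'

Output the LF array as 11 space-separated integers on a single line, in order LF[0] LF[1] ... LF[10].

Char counts: '$':1, '8':3, '9':3, 'y':2, 'z':2
C (first-col start): C('$')=0, C('8')=1, C('9')=4, C('y')=7, C('z')=9
L[0]='9': occ=0, LF[0]=C('9')+0=4+0=4
L[1]='z': occ=0, LF[1]=C('z')+0=9+0=9
L[2]='8': occ=0, LF[2]=C('8')+0=1+0=1
L[3]='8': occ=1, LF[3]=C('8')+1=1+1=2
L[4]='y': occ=0, LF[4]=C('y')+0=7+0=7
L[5]='z': occ=1, LF[5]=C('z')+1=9+1=10
L[6]='$': occ=0, LF[6]=C('$')+0=0+0=0
L[7]='8': occ=2, LF[7]=C('8')+2=1+2=3
L[8]='9': occ=1, LF[8]=C('9')+1=4+1=5
L[9]='y': occ=1, LF[9]=C('y')+1=7+1=8
L[10]='9': occ=2, LF[10]=C('9')+2=4+2=6

Answer: 4 9 1 2 7 10 0 3 5 8 6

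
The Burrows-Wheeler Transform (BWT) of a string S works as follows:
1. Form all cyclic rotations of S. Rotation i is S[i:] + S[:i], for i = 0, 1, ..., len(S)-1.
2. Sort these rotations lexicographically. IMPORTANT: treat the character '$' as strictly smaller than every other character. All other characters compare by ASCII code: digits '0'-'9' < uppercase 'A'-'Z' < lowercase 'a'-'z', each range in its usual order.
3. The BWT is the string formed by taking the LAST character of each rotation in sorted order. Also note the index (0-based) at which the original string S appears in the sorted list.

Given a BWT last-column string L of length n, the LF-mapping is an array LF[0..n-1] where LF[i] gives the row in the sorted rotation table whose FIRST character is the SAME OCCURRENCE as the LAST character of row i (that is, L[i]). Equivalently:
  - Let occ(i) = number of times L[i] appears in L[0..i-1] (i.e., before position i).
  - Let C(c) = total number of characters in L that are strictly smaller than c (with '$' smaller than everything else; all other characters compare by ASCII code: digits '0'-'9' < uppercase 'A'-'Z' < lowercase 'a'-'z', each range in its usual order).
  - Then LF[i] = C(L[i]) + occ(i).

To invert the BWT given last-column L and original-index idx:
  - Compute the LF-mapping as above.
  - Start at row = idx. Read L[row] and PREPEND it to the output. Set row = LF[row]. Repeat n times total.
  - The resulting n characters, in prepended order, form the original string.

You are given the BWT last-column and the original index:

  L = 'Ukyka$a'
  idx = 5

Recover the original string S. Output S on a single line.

LF mapping: 1 4 6 5 2 0 3
Walk LF starting at row 5, prepending L[row]:
  step 1: row=5, L[5]='$', prepend. Next row=LF[5]=0
  step 2: row=0, L[0]='U', prepend. Next row=LF[0]=1
  step 3: row=1, L[1]='k', prepend. Next row=LF[1]=4
  step 4: row=4, L[4]='a', prepend. Next row=LF[4]=2
  step 5: row=2, L[2]='y', prepend. Next row=LF[2]=6
  step 6: row=6, L[6]='a', prepend. Next row=LF[6]=3
  step 7: row=3, L[3]='k', prepend. Next row=LF[3]=5
Reversed output: kayakU$

Answer: kayakU$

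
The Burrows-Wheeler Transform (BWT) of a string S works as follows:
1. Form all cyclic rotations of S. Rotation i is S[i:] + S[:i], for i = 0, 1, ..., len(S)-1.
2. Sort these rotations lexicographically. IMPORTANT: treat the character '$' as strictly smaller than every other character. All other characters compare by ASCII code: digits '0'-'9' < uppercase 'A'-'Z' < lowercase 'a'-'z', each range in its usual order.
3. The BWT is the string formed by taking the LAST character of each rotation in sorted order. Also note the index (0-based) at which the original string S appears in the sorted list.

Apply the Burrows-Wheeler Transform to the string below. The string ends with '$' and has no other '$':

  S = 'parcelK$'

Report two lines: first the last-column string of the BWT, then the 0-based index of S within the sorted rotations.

Answer: Klprce$a
6

Derivation:
All 8 rotations (rotation i = S[i:]+S[:i]):
  rot[0] = parcelK$
  rot[1] = arcelK$p
  rot[2] = rcelK$pa
  rot[3] = celK$par
  rot[4] = elK$parc
  rot[5] = lK$parce
  rot[6] = K$parcel
  rot[7] = $parcelK
Sorted (with $ < everything):
  sorted[0] = $parcelK  (last char: 'K')
  sorted[1] = K$parcel  (last char: 'l')
  sorted[2] = arcelK$p  (last char: 'p')
  sorted[3] = celK$par  (last char: 'r')
  sorted[4] = elK$parc  (last char: 'c')
  sorted[5] = lK$parce  (last char: 'e')
  sorted[6] = parcelK$  (last char: '$')
  sorted[7] = rcelK$pa  (last char: 'a')
Last column: Klprce$a
Original string S is at sorted index 6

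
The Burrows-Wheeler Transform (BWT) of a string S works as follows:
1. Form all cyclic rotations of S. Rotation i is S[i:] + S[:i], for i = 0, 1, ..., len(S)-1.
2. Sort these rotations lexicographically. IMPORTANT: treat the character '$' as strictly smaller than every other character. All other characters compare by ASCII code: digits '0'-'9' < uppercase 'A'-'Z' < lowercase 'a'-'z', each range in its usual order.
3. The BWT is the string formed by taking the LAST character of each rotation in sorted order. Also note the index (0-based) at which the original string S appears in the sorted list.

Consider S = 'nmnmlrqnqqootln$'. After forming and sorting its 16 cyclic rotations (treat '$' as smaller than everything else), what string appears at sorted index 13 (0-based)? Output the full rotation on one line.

Answer: qqootln$nmnmlrqn

Derivation:
All 16 rotations (rotation i = S[i:]+S[:i]):
  rot[0] = nmnmlrqnqqootln$
  rot[1] = mnmlrqnqqootln$n
  rot[2] = nmlrqnqqootln$nm
  rot[3] = mlrqnqqootln$nmn
  rot[4] = lrqnqqootln$nmnm
  rot[5] = rqnqqootln$nmnml
  rot[6] = qnqqootln$nmnmlr
  rot[7] = nqqootln$nmnmlrq
  rot[8] = qqootln$nmnmlrqn
  rot[9] = qootln$nmnmlrqnq
  rot[10] = ootln$nmnmlrqnqq
  rot[11] = otln$nmnmlrqnqqo
  rot[12] = tln$nmnmlrqnqqoo
  rot[13] = ln$nmnmlrqnqqoot
  rot[14] = n$nmnmlrqnqqootl
  rot[15] = $nmnmlrqnqqootln
Sorted (with $ < everything):
  sorted[0] = $nmnmlrqnqqootln
  sorted[1] = ln$nmnmlrqnqqoot
  sorted[2] = lrqnqqootln$nmnm
  sorted[3] = mlrqnqqootln$nmn
  sorted[4] = mnmlrqnqqootln$n
  sorted[5] = n$nmnmlrqnqqootl
  sorted[6] = nmlrqnqqootln$nm
  sorted[7] = nmnmlrqnqqootln$
  sorted[8] = nqqootln$nmnmlrq
  sorted[9] = ootln$nmnmlrqnqq
  sorted[10] = otln$nmnmlrqnqqo
  sorted[11] = qnqqootln$nmnmlr
  sorted[12] = qootln$nmnmlrqnq
  sorted[13] = qqootln$nmnmlrqn
  sorted[14] = rqnqqootln$nmnml
  sorted[15] = tln$nmnmlrqnqqoo
sorted[13] = qqootln$nmnmlrqn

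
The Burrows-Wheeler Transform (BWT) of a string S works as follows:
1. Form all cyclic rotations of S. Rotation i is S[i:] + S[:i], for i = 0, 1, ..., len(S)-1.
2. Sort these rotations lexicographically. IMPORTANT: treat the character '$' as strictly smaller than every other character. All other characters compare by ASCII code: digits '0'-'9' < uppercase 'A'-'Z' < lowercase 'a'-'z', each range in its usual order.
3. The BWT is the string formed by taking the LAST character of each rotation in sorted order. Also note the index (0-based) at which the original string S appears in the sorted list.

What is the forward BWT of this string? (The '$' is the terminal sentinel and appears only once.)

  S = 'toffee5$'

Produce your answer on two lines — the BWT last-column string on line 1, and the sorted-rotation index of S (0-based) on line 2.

All 8 rotations (rotation i = S[i:]+S[:i]):
  rot[0] = toffee5$
  rot[1] = offee5$t
  rot[2] = ffee5$to
  rot[3] = fee5$tof
  rot[4] = ee5$toff
  rot[5] = e5$toffe
  rot[6] = 5$toffee
  rot[7] = $toffee5
Sorted (with $ < everything):
  sorted[0] = $toffee5  (last char: '5')
  sorted[1] = 5$toffee  (last char: 'e')
  sorted[2] = e5$toffe  (last char: 'e')
  sorted[3] = ee5$toff  (last char: 'f')
  sorted[4] = fee5$tof  (last char: 'f')
  sorted[5] = ffee5$to  (last char: 'o')
  sorted[6] = offee5$t  (last char: 't')
  sorted[7] = toffee5$  (last char: '$')
Last column: 5eeffot$
Original string S is at sorted index 7

Answer: 5eeffot$
7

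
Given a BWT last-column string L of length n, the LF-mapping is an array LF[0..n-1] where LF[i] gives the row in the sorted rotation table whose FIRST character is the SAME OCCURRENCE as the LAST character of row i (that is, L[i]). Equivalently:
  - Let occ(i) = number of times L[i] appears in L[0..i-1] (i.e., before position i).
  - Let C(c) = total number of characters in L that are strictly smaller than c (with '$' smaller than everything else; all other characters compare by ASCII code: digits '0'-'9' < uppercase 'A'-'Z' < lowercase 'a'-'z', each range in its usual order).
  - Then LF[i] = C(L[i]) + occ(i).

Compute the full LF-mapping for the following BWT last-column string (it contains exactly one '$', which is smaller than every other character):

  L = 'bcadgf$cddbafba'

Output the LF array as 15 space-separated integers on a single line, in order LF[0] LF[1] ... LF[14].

Char counts: '$':1, 'a':3, 'b':3, 'c':2, 'd':3, 'f':2, 'g':1
C (first-col start): C('$')=0, C('a')=1, C('b')=4, C('c')=7, C('d')=9, C('f')=12, C('g')=14
L[0]='b': occ=0, LF[0]=C('b')+0=4+0=4
L[1]='c': occ=0, LF[1]=C('c')+0=7+0=7
L[2]='a': occ=0, LF[2]=C('a')+0=1+0=1
L[3]='d': occ=0, LF[3]=C('d')+0=9+0=9
L[4]='g': occ=0, LF[4]=C('g')+0=14+0=14
L[5]='f': occ=0, LF[5]=C('f')+0=12+0=12
L[6]='$': occ=0, LF[6]=C('$')+0=0+0=0
L[7]='c': occ=1, LF[7]=C('c')+1=7+1=8
L[8]='d': occ=1, LF[8]=C('d')+1=9+1=10
L[9]='d': occ=2, LF[9]=C('d')+2=9+2=11
L[10]='b': occ=1, LF[10]=C('b')+1=4+1=5
L[11]='a': occ=1, LF[11]=C('a')+1=1+1=2
L[12]='f': occ=1, LF[12]=C('f')+1=12+1=13
L[13]='b': occ=2, LF[13]=C('b')+2=4+2=6
L[14]='a': occ=2, LF[14]=C('a')+2=1+2=3

Answer: 4 7 1 9 14 12 0 8 10 11 5 2 13 6 3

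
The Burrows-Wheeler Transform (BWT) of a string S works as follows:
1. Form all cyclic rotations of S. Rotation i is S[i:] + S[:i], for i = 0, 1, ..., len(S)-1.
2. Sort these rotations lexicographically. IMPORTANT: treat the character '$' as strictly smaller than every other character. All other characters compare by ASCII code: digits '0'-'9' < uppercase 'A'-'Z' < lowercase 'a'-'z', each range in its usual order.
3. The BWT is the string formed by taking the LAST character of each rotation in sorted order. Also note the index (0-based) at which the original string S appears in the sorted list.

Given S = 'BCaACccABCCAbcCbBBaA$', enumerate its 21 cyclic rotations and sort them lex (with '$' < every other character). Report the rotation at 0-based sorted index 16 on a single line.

All 21 rotations (rotation i = S[i:]+S[:i]):
  rot[0] = BCaACccABCCAbcCbBBaA$
  rot[1] = CaACccABCCAbcCbBBaA$B
  rot[2] = aACccABCCAbcCbBBaA$BC
  rot[3] = ACccABCCAbcCbBBaA$BCa
  rot[4] = CccABCCAbcCbBBaA$BCaA
  rot[5] = ccABCCAbcCbBBaA$BCaAC
  rot[6] = cABCCAbcCbBBaA$BCaACc
  rot[7] = ABCCAbcCbBBaA$BCaACcc
  rot[8] = BCCAbcCbBBaA$BCaACccA
  rot[9] = CCAbcCbBBaA$BCaACccAB
  rot[10] = CAbcCbBBaA$BCaACccABC
  rot[11] = AbcCbBBaA$BCaACccABCC
  rot[12] = bcCbBBaA$BCaACccABCCA
  rot[13] = cCbBBaA$BCaACccABCCAb
  rot[14] = CbBBaA$BCaACccABCCAbc
  rot[15] = bBBaA$BCaACccABCCAbcC
  rot[16] = BBaA$BCaACccABCCAbcCb
  rot[17] = BaA$BCaACccABCCAbcCbB
  rot[18] = aA$BCaACccABCCAbcCbBB
  rot[19] = A$BCaACccABCCAbcCbBBa
  rot[20] = $BCaACccABCCAbcCbBBaA
Sorted (with $ < everything):
  sorted[0] = $BCaACccABCCAbcCbBBaA
  sorted[1] = A$BCaACccABCCAbcCbBBa
  sorted[2] = ABCCAbcCbBBaA$BCaACcc
  sorted[3] = ACccABCCAbcCbBBaA$BCa
  sorted[4] = AbcCbBBaA$BCaACccABCC
  sorted[5] = BBaA$BCaACccABCCAbcCb
  sorted[6] = BCCAbcCbBBaA$BCaACccA
  sorted[7] = BCaACccABCCAbcCbBBaA$
  sorted[8] = BaA$BCaACccABCCAbcCbB
  sorted[9] = CAbcCbBBaA$BCaACccABC
  sorted[10] = CCAbcCbBBaA$BCaACccAB
  sorted[11] = CaACccABCCAbcCbBBaA$B
  sorted[12] = CbBBaA$BCaACccABCCAbc
  sorted[13] = CccABCCAbcCbBBaA$BCaA
  sorted[14] = aA$BCaACccABCCAbcCbBB
  sorted[15] = aACccABCCAbcCbBBaA$BC
  sorted[16] = bBBaA$BCaACccABCCAbcC
  sorted[17] = bcCbBBaA$BCaACccABCCA
  sorted[18] = cABCCAbcCbBBaA$BCaACc
  sorted[19] = cCbBBaA$BCaACccABCCAb
  sorted[20] = ccABCCAbcCbBBaA$BCaAC
sorted[16] = bBBaA$BCaACccABCCAbcC

Answer: bBBaA$BCaACccABCCAbcC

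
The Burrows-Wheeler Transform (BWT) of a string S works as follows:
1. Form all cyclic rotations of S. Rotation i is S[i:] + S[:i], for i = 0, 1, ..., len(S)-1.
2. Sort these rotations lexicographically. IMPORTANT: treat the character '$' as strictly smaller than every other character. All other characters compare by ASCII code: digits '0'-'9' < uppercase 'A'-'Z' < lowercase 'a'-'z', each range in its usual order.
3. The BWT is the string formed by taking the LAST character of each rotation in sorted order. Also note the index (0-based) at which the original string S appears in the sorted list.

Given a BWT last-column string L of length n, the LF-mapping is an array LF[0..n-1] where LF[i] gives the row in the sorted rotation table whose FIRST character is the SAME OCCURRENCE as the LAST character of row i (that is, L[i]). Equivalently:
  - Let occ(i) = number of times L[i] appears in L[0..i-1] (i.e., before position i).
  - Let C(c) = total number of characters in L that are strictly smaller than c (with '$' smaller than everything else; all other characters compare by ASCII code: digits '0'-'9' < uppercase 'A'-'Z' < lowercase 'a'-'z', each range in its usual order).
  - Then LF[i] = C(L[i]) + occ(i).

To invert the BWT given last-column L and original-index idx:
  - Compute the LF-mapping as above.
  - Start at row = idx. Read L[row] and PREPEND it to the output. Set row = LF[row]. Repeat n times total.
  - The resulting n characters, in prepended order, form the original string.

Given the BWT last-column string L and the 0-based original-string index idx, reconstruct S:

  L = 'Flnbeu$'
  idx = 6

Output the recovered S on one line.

Answer: unbelF$

Derivation:
LF mapping: 1 4 5 2 3 6 0
Walk LF starting at row 6, prepending L[row]:
  step 1: row=6, L[6]='$', prepend. Next row=LF[6]=0
  step 2: row=0, L[0]='F', prepend. Next row=LF[0]=1
  step 3: row=1, L[1]='l', prepend. Next row=LF[1]=4
  step 4: row=4, L[4]='e', prepend. Next row=LF[4]=3
  step 5: row=3, L[3]='b', prepend. Next row=LF[3]=2
  step 6: row=2, L[2]='n', prepend. Next row=LF[2]=5
  step 7: row=5, L[5]='u', prepend. Next row=LF[5]=6
Reversed output: unbelF$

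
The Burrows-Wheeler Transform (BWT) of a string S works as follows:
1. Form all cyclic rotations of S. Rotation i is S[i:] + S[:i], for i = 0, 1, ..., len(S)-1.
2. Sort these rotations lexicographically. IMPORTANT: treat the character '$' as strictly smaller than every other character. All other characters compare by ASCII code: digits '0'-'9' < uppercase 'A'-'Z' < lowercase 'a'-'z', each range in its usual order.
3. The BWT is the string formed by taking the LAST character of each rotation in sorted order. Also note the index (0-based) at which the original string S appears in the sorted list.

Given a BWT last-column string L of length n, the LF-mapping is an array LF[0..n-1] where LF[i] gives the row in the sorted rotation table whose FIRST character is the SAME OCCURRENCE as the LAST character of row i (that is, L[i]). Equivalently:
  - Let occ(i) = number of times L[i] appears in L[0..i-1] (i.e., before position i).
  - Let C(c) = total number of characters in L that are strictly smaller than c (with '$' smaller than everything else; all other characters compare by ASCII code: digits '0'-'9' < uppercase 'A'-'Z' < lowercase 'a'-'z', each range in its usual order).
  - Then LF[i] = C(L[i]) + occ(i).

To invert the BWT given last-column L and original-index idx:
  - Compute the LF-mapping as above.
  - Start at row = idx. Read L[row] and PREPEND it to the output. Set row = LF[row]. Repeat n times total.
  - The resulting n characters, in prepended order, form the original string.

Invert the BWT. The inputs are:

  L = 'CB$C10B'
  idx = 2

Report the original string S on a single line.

Answer: 1BCB0C$

Derivation:
LF mapping: 5 3 0 6 2 1 4
Walk LF starting at row 2, prepending L[row]:
  step 1: row=2, L[2]='$', prepend. Next row=LF[2]=0
  step 2: row=0, L[0]='C', prepend. Next row=LF[0]=5
  step 3: row=5, L[5]='0', prepend. Next row=LF[5]=1
  step 4: row=1, L[1]='B', prepend. Next row=LF[1]=3
  step 5: row=3, L[3]='C', prepend. Next row=LF[3]=6
  step 6: row=6, L[6]='B', prepend. Next row=LF[6]=4
  step 7: row=4, L[4]='1', prepend. Next row=LF[4]=2
Reversed output: 1BCB0C$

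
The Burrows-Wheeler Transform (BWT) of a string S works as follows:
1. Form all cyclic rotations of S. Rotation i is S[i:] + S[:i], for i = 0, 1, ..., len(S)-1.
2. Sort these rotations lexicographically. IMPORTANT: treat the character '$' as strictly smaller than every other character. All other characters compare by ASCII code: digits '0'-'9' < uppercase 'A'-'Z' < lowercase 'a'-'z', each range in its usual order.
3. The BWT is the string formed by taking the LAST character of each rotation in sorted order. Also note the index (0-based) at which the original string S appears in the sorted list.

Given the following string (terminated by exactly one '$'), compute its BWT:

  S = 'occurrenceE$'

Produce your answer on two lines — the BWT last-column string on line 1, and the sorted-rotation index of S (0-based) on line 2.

All 12 rotations (rotation i = S[i:]+S[:i]):
  rot[0] = occurrenceE$
  rot[1] = ccurrenceE$o
  rot[2] = currenceE$oc
  rot[3] = urrenceE$occ
  rot[4] = rrenceE$occu
  rot[5] = renceE$occur
  rot[6] = enceE$occurr
  rot[7] = nceE$occurre
  rot[8] = ceE$occurren
  rot[9] = eE$occurrenc
  rot[10] = E$occurrence
  rot[11] = $occurrenceE
Sorted (with $ < everything):
  sorted[0] = $occurrenceE  (last char: 'E')
  sorted[1] = E$occurrence  (last char: 'e')
  sorted[2] = ccurrenceE$o  (last char: 'o')
  sorted[3] = ceE$occurren  (last char: 'n')
  sorted[4] = currenceE$oc  (last char: 'c')
  sorted[5] = eE$occurrenc  (last char: 'c')
  sorted[6] = enceE$occurr  (last char: 'r')
  sorted[7] = nceE$occurre  (last char: 'e')
  sorted[8] = occurrenceE$  (last char: '$')
  sorted[9] = renceE$occur  (last char: 'r')
  sorted[10] = rrenceE$occu  (last char: 'u')
  sorted[11] = urrenceE$occ  (last char: 'c')
Last column: Eeonccre$ruc
Original string S is at sorted index 8

Answer: Eeonccre$ruc
8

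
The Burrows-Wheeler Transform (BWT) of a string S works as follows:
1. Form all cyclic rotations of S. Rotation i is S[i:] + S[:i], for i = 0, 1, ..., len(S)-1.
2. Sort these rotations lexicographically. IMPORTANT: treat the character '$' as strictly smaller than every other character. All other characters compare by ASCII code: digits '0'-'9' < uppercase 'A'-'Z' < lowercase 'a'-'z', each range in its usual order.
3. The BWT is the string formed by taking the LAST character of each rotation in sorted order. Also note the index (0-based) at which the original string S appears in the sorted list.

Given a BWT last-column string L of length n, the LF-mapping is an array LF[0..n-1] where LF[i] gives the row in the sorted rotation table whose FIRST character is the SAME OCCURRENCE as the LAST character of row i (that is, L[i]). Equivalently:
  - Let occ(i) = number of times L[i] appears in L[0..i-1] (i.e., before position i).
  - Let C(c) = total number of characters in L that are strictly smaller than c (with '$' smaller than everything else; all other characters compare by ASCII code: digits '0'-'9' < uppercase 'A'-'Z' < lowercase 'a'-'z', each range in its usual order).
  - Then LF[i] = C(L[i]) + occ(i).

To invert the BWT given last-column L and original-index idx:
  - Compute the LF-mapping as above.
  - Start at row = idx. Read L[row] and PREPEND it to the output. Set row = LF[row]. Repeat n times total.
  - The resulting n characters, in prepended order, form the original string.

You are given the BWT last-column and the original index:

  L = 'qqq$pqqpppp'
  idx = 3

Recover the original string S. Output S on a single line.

Answer: pqpqppqpqq$

Derivation:
LF mapping: 6 7 8 0 1 9 10 2 3 4 5
Walk LF starting at row 3, prepending L[row]:
  step 1: row=3, L[3]='$', prepend. Next row=LF[3]=0
  step 2: row=0, L[0]='q', prepend. Next row=LF[0]=6
  step 3: row=6, L[6]='q', prepend. Next row=LF[6]=10
  step 4: row=10, L[10]='p', prepend. Next row=LF[10]=5
  step 5: row=5, L[5]='q', prepend. Next row=LF[5]=9
  step 6: row=9, L[9]='p', prepend. Next row=LF[9]=4
  step 7: row=4, L[4]='p', prepend. Next row=LF[4]=1
  step 8: row=1, L[1]='q', prepend. Next row=LF[1]=7
  step 9: row=7, L[7]='p', prepend. Next row=LF[7]=2
  step 10: row=2, L[2]='q', prepend. Next row=LF[2]=8
  step 11: row=8, L[8]='p', prepend. Next row=LF[8]=3
Reversed output: pqpqppqpqq$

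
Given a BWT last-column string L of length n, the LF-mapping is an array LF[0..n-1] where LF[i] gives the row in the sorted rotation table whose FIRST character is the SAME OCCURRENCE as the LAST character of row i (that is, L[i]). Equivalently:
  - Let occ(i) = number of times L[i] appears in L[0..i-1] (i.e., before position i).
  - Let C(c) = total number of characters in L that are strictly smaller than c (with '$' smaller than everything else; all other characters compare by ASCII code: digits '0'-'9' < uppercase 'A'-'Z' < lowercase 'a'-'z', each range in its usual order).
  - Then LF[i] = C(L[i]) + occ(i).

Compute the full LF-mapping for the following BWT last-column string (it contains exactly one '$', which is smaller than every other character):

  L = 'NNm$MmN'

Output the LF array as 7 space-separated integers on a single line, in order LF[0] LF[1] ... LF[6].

Answer: 2 3 5 0 1 6 4

Derivation:
Char counts: '$':1, 'M':1, 'N':3, 'm':2
C (first-col start): C('$')=0, C('M')=1, C('N')=2, C('m')=5
L[0]='N': occ=0, LF[0]=C('N')+0=2+0=2
L[1]='N': occ=1, LF[1]=C('N')+1=2+1=3
L[2]='m': occ=0, LF[2]=C('m')+0=5+0=5
L[3]='$': occ=0, LF[3]=C('$')+0=0+0=0
L[4]='M': occ=0, LF[4]=C('M')+0=1+0=1
L[5]='m': occ=1, LF[5]=C('m')+1=5+1=6
L[6]='N': occ=2, LF[6]=C('N')+2=2+2=4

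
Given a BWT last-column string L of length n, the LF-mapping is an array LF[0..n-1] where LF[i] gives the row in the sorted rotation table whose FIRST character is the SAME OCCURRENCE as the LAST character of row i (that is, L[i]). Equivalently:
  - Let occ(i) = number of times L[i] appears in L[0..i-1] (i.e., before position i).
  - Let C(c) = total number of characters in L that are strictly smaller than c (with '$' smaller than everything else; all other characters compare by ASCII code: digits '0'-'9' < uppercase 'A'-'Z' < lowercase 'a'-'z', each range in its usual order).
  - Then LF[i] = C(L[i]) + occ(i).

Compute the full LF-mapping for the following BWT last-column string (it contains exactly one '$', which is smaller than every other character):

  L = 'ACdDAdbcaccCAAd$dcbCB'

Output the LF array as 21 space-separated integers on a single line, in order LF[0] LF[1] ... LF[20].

Answer: 1 6 17 9 2 18 11 13 10 14 15 7 3 4 19 0 20 16 12 8 5

Derivation:
Char counts: '$':1, 'A':4, 'B':1, 'C':3, 'D':1, 'a':1, 'b':2, 'c':4, 'd':4
C (first-col start): C('$')=0, C('A')=1, C('B')=5, C('C')=6, C('D')=9, C('a')=10, C('b')=11, C('c')=13, C('d')=17
L[0]='A': occ=0, LF[0]=C('A')+0=1+0=1
L[1]='C': occ=0, LF[1]=C('C')+0=6+0=6
L[2]='d': occ=0, LF[2]=C('d')+0=17+0=17
L[3]='D': occ=0, LF[3]=C('D')+0=9+0=9
L[4]='A': occ=1, LF[4]=C('A')+1=1+1=2
L[5]='d': occ=1, LF[5]=C('d')+1=17+1=18
L[6]='b': occ=0, LF[6]=C('b')+0=11+0=11
L[7]='c': occ=0, LF[7]=C('c')+0=13+0=13
L[8]='a': occ=0, LF[8]=C('a')+0=10+0=10
L[9]='c': occ=1, LF[9]=C('c')+1=13+1=14
L[10]='c': occ=2, LF[10]=C('c')+2=13+2=15
L[11]='C': occ=1, LF[11]=C('C')+1=6+1=7
L[12]='A': occ=2, LF[12]=C('A')+2=1+2=3
L[13]='A': occ=3, LF[13]=C('A')+3=1+3=4
L[14]='d': occ=2, LF[14]=C('d')+2=17+2=19
L[15]='$': occ=0, LF[15]=C('$')+0=0+0=0
L[16]='d': occ=3, LF[16]=C('d')+3=17+3=20
L[17]='c': occ=3, LF[17]=C('c')+3=13+3=16
L[18]='b': occ=1, LF[18]=C('b')+1=11+1=12
L[19]='C': occ=2, LF[19]=C('C')+2=6+2=8
L[20]='B': occ=0, LF[20]=C('B')+0=5+0=5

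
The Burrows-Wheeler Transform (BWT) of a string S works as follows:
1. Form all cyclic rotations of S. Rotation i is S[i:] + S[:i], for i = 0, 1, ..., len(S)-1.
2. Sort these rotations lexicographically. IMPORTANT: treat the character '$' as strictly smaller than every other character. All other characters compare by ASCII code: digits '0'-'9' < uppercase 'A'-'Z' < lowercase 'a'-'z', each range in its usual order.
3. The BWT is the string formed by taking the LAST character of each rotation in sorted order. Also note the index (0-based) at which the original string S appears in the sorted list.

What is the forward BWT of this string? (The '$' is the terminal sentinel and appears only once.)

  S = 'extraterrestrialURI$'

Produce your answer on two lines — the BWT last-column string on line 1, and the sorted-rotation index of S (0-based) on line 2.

Answer: IRUlirtr$ratrteeaxse
8

Derivation:
All 20 rotations (rotation i = S[i:]+S[:i]):
  rot[0] = extraterrestrialURI$
  rot[1] = xtraterrestrialURI$e
  rot[2] = traterrestrialURI$ex
  rot[3] = raterrestrialURI$ext
  rot[4] = aterrestrialURI$extr
  rot[5] = terrestrialURI$extra
  rot[6] = errestrialURI$extrat
  rot[7] = rrestrialURI$extrate
  rot[8] = restrialURI$extrater
  rot[9] = estrialURI$extraterr
  rot[10] = strialURI$extraterre
  rot[11] = trialURI$extraterres
  rot[12] = rialURI$extraterrest
  rot[13] = ialURI$extraterrestr
  rot[14] = alURI$extraterrestri
  rot[15] = lURI$extraterrestria
  rot[16] = URI$extraterrestrial
  rot[17] = RI$extraterrestrialU
  rot[18] = I$extraterrestrialUR
  rot[19] = $extraterrestrialURI
Sorted (with $ < everything):
  sorted[0] = $extraterrestrialURI  (last char: 'I')
  sorted[1] = I$extraterrestrialUR  (last char: 'R')
  sorted[2] = RI$extraterrestrialU  (last char: 'U')
  sorted[3] = URI$extraterrestrial  (last char: 'l')
  sorted[4] = alURI$extraterrestri  (last char: 'i')
  sorted[5] = aterrestrialURI$extr  (last char: 'r')
  sorted[6] = errestrialURI$extrat  (last char: 't')
  sorted[7] = estrialURI$extraterr  (last char: 'r')
  sorted[8] = extraterrestrialURI$  (last char: '$')
  sorted[9] = ialURI$extraterrestr  (last char: 'r')
  sorted[10] = lURI$extraterrestria  (last char: 'a')
  sorted[11] = raterrestrialURI$ext  (last char: 't')
  sorted[12] = restrialURI$extrater  (last char: 'r')
  sorted[13] = rialURI$extraterrest  (last char: 't')
  sorted[14] = rrestrialURI$extrate  (last char: 'e')
  sorted[15] = strialURI$extraterre  (last char: 'e')
  sorted[16] = terrestrialURI$extra  (last char: 'a')
  sorted[17] = traterrestrialURI$ex  (last char: 'x')
  sorted[18] = trialURI$extraterres  (last char: 's')
  sorted[19] = xtraterrestrialURI$e  (last char: 'e')
Last column: IRUlirtr$ratrteeaxse
Original string S is at sorted index 8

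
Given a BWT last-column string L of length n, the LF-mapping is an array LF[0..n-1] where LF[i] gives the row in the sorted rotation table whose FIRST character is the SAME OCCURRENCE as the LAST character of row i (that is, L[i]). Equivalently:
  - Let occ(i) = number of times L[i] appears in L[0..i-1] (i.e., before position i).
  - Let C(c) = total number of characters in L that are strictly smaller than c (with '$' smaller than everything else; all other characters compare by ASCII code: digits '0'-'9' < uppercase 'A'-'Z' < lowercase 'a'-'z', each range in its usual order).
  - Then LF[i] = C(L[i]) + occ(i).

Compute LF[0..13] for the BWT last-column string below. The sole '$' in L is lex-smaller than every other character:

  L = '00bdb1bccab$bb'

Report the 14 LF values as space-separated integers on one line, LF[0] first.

Answer: 1 2 5 13 6 3 7 11 12 4 8 0 9 10

Derivation:
Char counts: '$':1, '0':2, '1':1, 'a':1, 'b':6, 'c':2, 'd':1
C (first-col start): C('$')=0, C('0')=1, C('1')=3, C('a')=4, C('b')=5, C('c')=11, C('d')=13
L[0]='0': occ=0, LF[0]=C('0')+0=1+0=1
L[1]='0': occ=1, LF[1]=C('0')+1=1+1=2
L[2]='b': occ=0, LF[2]=C('b')+0=5+0=5
L[3]='d': occ=0, LF[3]=C('d')+0=13+0=13
L[4]='b': occ=1, LF[4]=C('b')+1=5+1=6
L[5]='1': occ=0, LF[5]=C('1')+0=3+0=3
L[6]='b': occ=2, LF[6]=C('b')+2=5+2=7
L[7]='c': occ=0, LF[7]=C('c')+0=11+0=11
L[8]='c': occ=1, LF[8]=C('c')+1=11+1=12
L[9]='a': occ=0, LF[9]=C('a')+0=4+0=4
L[10]='b': occ=3, LF[10]=C('b')+3=5+3=8
L[11]='$': occ=0, LF[11]=C('$')+0=0+0=0
L[12]='b': occ=4, LF[12]=C('b')+4=5+4=9
L[13]='b': occ=5, LF[13]=C('b')+5=5+5=10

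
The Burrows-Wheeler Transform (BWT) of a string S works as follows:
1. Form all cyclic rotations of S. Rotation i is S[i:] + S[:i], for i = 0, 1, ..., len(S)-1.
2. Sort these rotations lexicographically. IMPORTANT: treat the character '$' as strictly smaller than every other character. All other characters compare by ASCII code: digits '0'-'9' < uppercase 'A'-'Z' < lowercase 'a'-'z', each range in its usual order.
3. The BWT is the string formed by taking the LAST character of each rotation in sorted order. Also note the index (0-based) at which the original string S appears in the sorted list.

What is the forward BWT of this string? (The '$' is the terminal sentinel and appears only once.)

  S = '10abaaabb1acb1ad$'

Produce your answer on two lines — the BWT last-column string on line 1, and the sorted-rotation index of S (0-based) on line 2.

Answer: d1$bbba0a11bcaaaa
2

Derivation:
All 17 rotations (rotation i = S[i:]+S[:i]):
  rot[0] = 10abaaabb1acb1ad$
  rot[1] = 0abaaabb1acb1ad$1
  rot[2] = abaaabb1acb1ad$10
  rot[3] = baaabb1acb1ad$10a
  rot[4] = aaabb1acb1ad$10ab
  rot[5] = aabb1acb1ad$10aba
  rot[6] = abb1acb1ad$10abaa
  rot[7] = bb1acb1ad$10abaaa
  rot[8] = b1acb1ad$10abaaab
  rot[9] = 1acb1ad$10abaaabb
  rot[10] = acb1ad$10abaaabb1
  rot[11] = cb1ad$10abaaabb1a
  rot[12] = b1ad$10abaaabb1ac
  rot[13] = 1ad$10abaaabb1acb
  rot[14] = ad$10abaaabb1acb1
  rot[15] = d$10abaaabb1acb1a
  rot[16] = $10abaaabb1acb1ad
Sorted (with $ < everything):
  sorted[0] = $10abaaabb1acb1ad  (last char: 'd')
  sorted[1] = 0abaaabb1acb1ad$1  (last char: '1')
  sorted[2] = 10abaaabb1acb1ad$  (last char: '$')
  sorted[3] = 1acb1ad$10abaaabb  (last char: 'b')
  sorted[4] = 1ad$10abaaabb1acb  (last char: 'b')
  sorted[5] = aaabb1acb1ad$10ab  (last char: 'b')
  sorted[6] = aabb1acb1ad$10aba  (last char: 'a')
  sorted[7] = abaaabb1acb1ad$10  (last char: '0')
  sorted[8] = abb1acb1ad$10abaa  (last char: 'a')
  sorted[9] = acb1ad$10abaaabb1  (last char: '1')
  sorted[10] = ad$10abaaabb1acb1  (last char: '1')
  sorted[11] = b1acb1ad$10abaaab  (last char: 'b')
  sorted[12] = b1ad$10abaaabb1ac  (last char: 'c')
  sorted[13] = baaabb1acb1ad$10a  (last char: 'a')
  sorted[14] = bb1acb1ad$10abaaa  (last char: 'a')
  sorted[15] = cb1ad$10abaaabb1a  (last char: 'a')
  sorted[16] = d$10abaaabb1acb1a  (last char: 'a')
Last column: d1$bbba0a11bcaaaa
Original string S is at sorted index 2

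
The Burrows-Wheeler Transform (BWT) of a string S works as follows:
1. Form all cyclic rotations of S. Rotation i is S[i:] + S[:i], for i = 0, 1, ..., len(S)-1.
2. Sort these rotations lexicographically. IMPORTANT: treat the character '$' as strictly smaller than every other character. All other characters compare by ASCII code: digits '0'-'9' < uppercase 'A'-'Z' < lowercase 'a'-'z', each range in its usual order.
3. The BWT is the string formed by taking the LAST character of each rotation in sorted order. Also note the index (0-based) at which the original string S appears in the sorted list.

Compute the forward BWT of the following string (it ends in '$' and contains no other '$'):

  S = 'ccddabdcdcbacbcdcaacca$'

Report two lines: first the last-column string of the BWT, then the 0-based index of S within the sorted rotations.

Answer: accdbaccacddaa$bdcdccbc
14

Derivation:
All 23 rotations (rotation i = S[i:]+S[:i]):
  rot[0] = ccddabdcdcbacbcdcaacca$
  rot[1] = cddabdcdcbacbcdcaacca$c
  rot[2] = ddabdcdcbacbcdcaacca$cc
  rot[3] = dabdcdcbacbcdcaacca$ccd
  rot[4] = abdcdcbacbcdcaacca$ccdd
  rot[5] = bdcdcbacbcdcaacca$ccdda
  rot[6] = dcdcbacbcdcaacca$ccddab
  rot[7] = cdcbacbcdcaacca$ccddabd
  rot[8] = dcbacbcdcaacca$ccddabdc
  rot[9] = cbacbcdcaacca$ccddabdcd
  rot[10] = bacbcdcaacca$ccddabdcdc
  rot[11] = acbcdcaacca$ccddabdcdcb
  rot[12] = cbcdcaacca$ccddabdcdcba
  rot[13] = bcdcaacca$ccddabdcdcbac
  rot[14] = cdcaacca$ccddabdcdcbacb
  rot[15] = dcaacca$ccddabdcdcbacbc
  rot[16] = caacca$ccddabdcdcbacbcd
  rot[17] = aacca$ccddabdcdcbacbcdc
  rot[18] = acca$ccddabdcdcbacbcdca
  rot[19] = cca$ccddabdcdcbacbcdcaa
  rot[20] = ca$ccddabdcdcbacbcdcaac
  rot[21] = a$ccddabdcdcbacbcdcaacc
  rot[22] = $ccddabdcdcbacbcdcaacca
Sorted (with $ < everything):
  sorted[0] = $ccddabdcdcbacbcdcaacca  (last char: 'a')
  sorted[1] = a$ccddabdcdcbacbcdcaacc  (last char: 'c')
  sorted[2] = aacca$ccddabdcdcbacbcdc  (last char: 'c')
  sorted[3] = abdcdcbacbcdcaacca$ccdd  (last char: 'd')
  sorted[4] = acbcdcaacca$ccddabdcdcb  (last char: 'b')
  sorted[5] = acca$ccddabdcdcbacbcdca  (last char: 'a')
  sorted[6] = bacbcdcaacca$ccddabdcdc  (last char: 'c')
  sorted[7] = bcdcaacca$ccddabdcdcbac  (last char: 'c')
  sorted[8] = bdcdcbacbcdcaacca$ccdda  (last char: 'a')
  sorted[9] = ca$ccddabdcdcbacbcdcaac  (last char: 'c')
  sorted[10] = caacca$ccddabdcdcbacbcd  (last char: 'd')
  sorted[11] = cbacbcdcaacca$ccddabdcd  (last char: 'd')
  sorted[12] = cbcdcaacca$ccddabdcdcba  (last char: 'a')
  sorted[13] = cca$ccddabdcdcbacbcdcaa  (last char: 'a')
  sorted[14] = ccddabdcdcbacbcdcaacca$  (last char: '$')
  sorted[15] = cdcaacca$ccddabdcdcbacb  (last char: 'b')
  sorted[16] = cdcbacbcdcaacca$ccddabd  (last char: 'd')
  sorted[17] = cddabdcdcbacbcdcaacca$c  (last char: 'c')
  sorted[18] = dabdcdcbacbcdcaacca$ccd  (last char: 'd')
  sorted[19] = dcaacca$ccddabdcdcbacbc  (last char: 'c')
  sorted[20] = dcbacbcdcaacca$ccddabdc  (last char: 'c')
  sorted[21] = dcdcbacbcdcaacca$ccddab  (last char: 'b')
  sorted[22] = ddabdcdcbacbcdcaacca$cc  (last char: 'c')
Last column: accdbaccacddaa$bdcdccbc
Original string S is at sorted index 14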